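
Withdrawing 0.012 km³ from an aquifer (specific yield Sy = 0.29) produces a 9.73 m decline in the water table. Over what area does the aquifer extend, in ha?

A ≈ 425 ha

ΔV = 0.012 km³ = 1.2 × 10^7 m³
A = ΔV / (Sy × Δh) = 1.2 × 10^7 / (0.29 × 9.73) = 4.253 × 10^6 m²
A = 4.253 × 10^6 m² = 425.3 ha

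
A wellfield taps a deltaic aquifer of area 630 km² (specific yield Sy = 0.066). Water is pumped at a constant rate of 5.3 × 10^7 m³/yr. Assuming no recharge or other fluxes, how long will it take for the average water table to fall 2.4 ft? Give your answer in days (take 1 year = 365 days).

A = 630 km² = 6.3 × 10^8 m²
Δh = 2.4 ft = 0.7315 m
ΔV = Sy × A × Δh = 0.066 × 6.3 × 10^8 × 0.7315 = 3.042 × 10^7 m³
Q = 5.3 × 10^7 m³/yr = 1.452 × 10^5 m³/d
t = ΔV / Q = 3.042 × 10^7 m³ / 1.452 × 10^5 m³/d = 209.5 d

t ≈ 209 days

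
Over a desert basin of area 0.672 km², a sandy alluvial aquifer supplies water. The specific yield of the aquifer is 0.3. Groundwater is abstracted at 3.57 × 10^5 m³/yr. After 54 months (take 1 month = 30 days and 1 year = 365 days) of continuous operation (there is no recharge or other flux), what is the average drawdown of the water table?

Δh ≈ 7.86 m

A = 0.672 km² = 6.72 × 10^5 m²
Q = 3.57 × 10^5 m³/yr = 978.1 m³/d
t = 54 months = 1620 d
ΔV = Q × t = 978.1 m³/d × 1620 d = 1.584 × 10^6 m³
Δh = ΔV / (Sy × A) = 1.584 × 10^6 / (0.3 × 6.72 × 10^5) = 7.86 m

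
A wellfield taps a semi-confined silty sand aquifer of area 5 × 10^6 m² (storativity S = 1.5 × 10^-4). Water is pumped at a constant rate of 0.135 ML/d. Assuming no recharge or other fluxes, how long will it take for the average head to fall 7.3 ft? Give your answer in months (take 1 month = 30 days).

Δh = 7.3 ft = 2.225 m
ΔV = S × A × Δh = 1.5 × 10^-4 × 5 × 10^6 × 2.225 = 1669 m³
Q = 0.135 ML/d = 135 m³/d
t = ΔV / Q = 1669 m³ / 135 m³/d = 12.36 d
t = 12.36 d ≈ 0.412 months

t ≈ 0.412 months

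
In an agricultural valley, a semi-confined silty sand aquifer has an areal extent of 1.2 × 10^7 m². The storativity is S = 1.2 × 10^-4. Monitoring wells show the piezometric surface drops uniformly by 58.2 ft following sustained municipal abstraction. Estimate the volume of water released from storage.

ΔV ≈ 25500 m³

Δh = 58.2 ft = 17.74 m
ΔV = S × A × Δh = 1.2 × 10^-4 × 1.2 × 10^7 m² × 17.74 m = 25540 m³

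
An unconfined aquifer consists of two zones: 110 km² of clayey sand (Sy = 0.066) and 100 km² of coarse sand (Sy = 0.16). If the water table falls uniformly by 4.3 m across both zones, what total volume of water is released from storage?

ΔV ≈ 1 × 10^8 m³

A₁ = 110 km² = 1.1 × 10^8 m²; A₂ = 100 km² = 1 × 10^8 m²
ΔV₁ = 0.066 × 1.1 × 10^8 × 4.3 = 3.122 × 10^7 m³
ΔV₂ = 0.16 × 1 × 10^8 × 4.3 = 6.88 × 10^7 m³
ΔV = ΔV₁ + ΔV₂ = 1 × 10^8 m³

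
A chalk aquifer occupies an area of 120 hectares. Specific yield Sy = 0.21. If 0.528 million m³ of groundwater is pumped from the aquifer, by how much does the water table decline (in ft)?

A = 120 hectares = 1.2 × 10^6 m²
ΔV = 0.528 million m³ = 5.28 × 10^5 m³
Δh = ΔV / (Sy × A) = 5.28 × 10^5 m³ / (0.21 × 1.2 × 10^6 m²) = 2.095 m
Δh = 2.095 m = 6.874 ft

Δh ≈ 6.87 ft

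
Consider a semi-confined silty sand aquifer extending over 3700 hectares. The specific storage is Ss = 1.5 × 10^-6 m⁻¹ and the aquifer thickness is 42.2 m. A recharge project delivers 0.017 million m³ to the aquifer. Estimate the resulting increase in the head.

Δh ≈ 7.26 m

S = Ss × b = 1.5 × 10^-6 m⁻¹ × 42.2 m = 6.33 × 10^-5
A = 3700 hectares = 3.7 × 10^7 m²
ΔV = 0.017 million m³ = 17000 m³
Δh = ΔV / (S × A) = 17000 m³ / (6.33 × 10^-5 × 3.7 × 10^7 m²) = 7.258 m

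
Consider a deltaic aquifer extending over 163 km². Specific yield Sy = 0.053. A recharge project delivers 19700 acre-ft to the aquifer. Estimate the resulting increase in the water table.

A = 163 km² = 1.63 × 10^8 m²
ΔV = 19700 acre-ft = 2.43 × 10^7 m³
Δh = ΔV / (Sy × A) = 2.43 × 10^7 m³ / (0.053 × 1.63 × 10^8 m²) = 2.813 m

Δh ≈ 2.81 m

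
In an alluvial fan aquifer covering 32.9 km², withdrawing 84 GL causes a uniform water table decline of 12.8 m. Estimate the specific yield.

A = 32.9 km² = 3.29 × 10^7 m²
ΔV = 84 GL = 8.4 × 10^7 m³
Sy = ΔV / (A × Δh) = 8.4 × 10^7 m³ / (3.29 × 10^7 m² × 12.8 m) = 0.1995

Sy ≈ 0.2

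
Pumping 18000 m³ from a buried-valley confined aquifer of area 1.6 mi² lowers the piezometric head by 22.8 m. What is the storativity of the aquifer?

S ≈ 1.9 × 10^-4

A = 1.6 mi² = 4.144 × 10^6 m²
S = ΔV / (A × Δh) = 18000 m³ / (4.144 × 10^6 m² × 22.8 m) = 1.905 × 10^-4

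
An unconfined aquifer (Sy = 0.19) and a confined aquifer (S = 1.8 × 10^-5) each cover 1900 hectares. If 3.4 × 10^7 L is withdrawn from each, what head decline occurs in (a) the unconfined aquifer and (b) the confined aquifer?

Δh_u ≈ 0.00942 m; Δh_c ≈ 99.4 m

A = 1900 hectares = 1.9 × 10^7 m²
ΔV = 3.4 × 10^7 L = 34000 m³
Unconfined: Δh_u = ΔV/(Sy·A) = 34000/(0.19 × 1.9 × 10^7) = 0.009418 m
Confined: Δh_c = ΔV/(S·A) = 34000/(1.8 × 10^-5 × 1.9 × 10^7) = 99.42 m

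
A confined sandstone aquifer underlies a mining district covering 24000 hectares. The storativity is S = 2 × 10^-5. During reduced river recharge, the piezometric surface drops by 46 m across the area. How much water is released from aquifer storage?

A = 24000 hectares = 2.4 × 10^8 m²
ΔV = S × A × Δh = 2 × 10^-5 × 2.4 × 10^8 m² × 46 m = 2.208 × 10^5 m³

ΔV ≈ 2.21 × 10^5 m³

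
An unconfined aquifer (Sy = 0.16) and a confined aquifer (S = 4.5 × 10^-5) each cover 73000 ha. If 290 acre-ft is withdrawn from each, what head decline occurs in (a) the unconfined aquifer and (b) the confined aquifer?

A = 73000 ha = 7.3 × 10^8 m²
ΔV = 290 acre-ft = 3.577 × 10^5 m³
Unconfined: Δh_u = ΔV/(Sy·A) = 3.577 × 10^5/(0.16 × 7.3 × 10^8) = 0.003063 m
Confined: Δh_c = ΔV/(S·A) = 3.577 × 10^5/(4.5 × 10^-5 × 7.3 × 10^8) = 10.89 m

Δh_u ≈ 0.00306 m; Δh_c ≈ 10.9 m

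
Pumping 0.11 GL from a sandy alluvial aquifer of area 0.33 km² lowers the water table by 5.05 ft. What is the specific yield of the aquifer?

A = 0.33 km² = 3.3 × 10^5 m²
Δh = 5.05 ft = 1.539 m
ΔV = 0.11 GL = 1.1 × 10^5 m³
Sy = ΔV / (A × Δh) = 1.1 × 10^5 m³ / (3.3 × 10^5 m² × 1.539 m) = 0.2166

Sy ≈ 0.22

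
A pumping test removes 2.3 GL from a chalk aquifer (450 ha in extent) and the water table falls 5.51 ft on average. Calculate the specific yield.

Sy ≈ 0.3

A = 450 ha = 4.5 × 10^6 m²
Δh = 5.51 ft = 1.679 m
ΔV = 2.3 GL = 2.3 × 10^6 m³
Sy = ΔV / (A × Δh) = 2.3 × 10^6 m³ / (4.5 × 10^6 m² × 1.679 m) = 0.3043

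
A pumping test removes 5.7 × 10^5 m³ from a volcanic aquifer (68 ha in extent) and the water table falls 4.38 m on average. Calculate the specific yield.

A = 68 ha = 6.8 × 10^5 m²
Sy = ΔV / (A × Δh) = 5.7 × 10^5 m³ / (6.8 × 10^5 m² × 4.38 m) = 0.1914

Sy ≈ 0.19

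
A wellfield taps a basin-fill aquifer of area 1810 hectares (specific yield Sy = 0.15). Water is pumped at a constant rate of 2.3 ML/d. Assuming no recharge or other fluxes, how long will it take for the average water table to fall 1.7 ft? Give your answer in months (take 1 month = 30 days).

A = 1810 hectares = 1.81 × 10^7 m²
Δh = 1.7 ft = 0.5182 m
ΔV = Sy × A × Δh = 0.15 × 1.81 × 10^7 × 0.5182 = 1.407 × 10^6 m³
Q = 2.3 ML/d = 2300 m³/d
t = ΔV / Q = 1.407 × 10^6 m³ / 2300 m³/d = 611.7 d
t = 611.7 d ≈ 20.39 months

t ≈ 20.4 months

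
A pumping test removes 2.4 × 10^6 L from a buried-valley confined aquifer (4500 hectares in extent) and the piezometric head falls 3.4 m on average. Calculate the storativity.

S ≈ 1.6 × 10^-5

A = 4500 hectares = 4.5 × 10^7 m²
ΔV = 2.4 × 10^6 L = 2400 m³
S = ΔV / (A × Δh) = 2400 m³ / (4.5 × 10^7 m² × 3.4 m) = 1.569 × 10^-5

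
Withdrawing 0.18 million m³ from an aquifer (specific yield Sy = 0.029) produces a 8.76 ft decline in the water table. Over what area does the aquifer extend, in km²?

A ≈ 2.32 km²

Δh = 8.76 ft = 2.67 m
ΔV = 0.18 million m³ = 1.8 × 10^5 m³
A = ΔV / (Sy × Δh) = 1.8 × 10^5 / (0.029 × 2.67) = 2.325 × 10^6 m²
A = 2.325 × 10^6 m² = 2.325 km²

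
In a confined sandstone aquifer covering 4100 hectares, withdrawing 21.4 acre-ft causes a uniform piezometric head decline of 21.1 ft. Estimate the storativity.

S ≈ 1 × 10^-4

A = 4100 hectares = 4.1 × 10^7 m²
Δh = 21.1 ft = 6.431 m
ΔV = 21.4 acre-ft = 26400 m³
S = ΔV / (A × Δh) = 26400 m³ / (4.1 × 10^7 m² × 6.431 m) = 1.001 × 10^-4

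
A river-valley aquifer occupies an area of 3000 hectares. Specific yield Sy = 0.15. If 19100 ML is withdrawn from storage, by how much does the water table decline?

Δh ≈ 4.24 m

A = 3000 hectares = 3 × 10^7 m²
ΔV = 19100 ML = 1.91 × 10^7 m³
Δh = ΔV / (Sy × A) = 1.91 × 10^7 m³ / (0.15 × 3 × 10^7 m²) = 4.244 m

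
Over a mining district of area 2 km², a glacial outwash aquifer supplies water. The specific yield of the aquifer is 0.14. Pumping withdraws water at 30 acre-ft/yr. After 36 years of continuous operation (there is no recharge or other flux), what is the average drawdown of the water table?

A = 2 km² = 2 × 10^6 m²
Q = 30 acre-ft/yr = 101.4 m³/d
t = 36 years = 13140 d
ΔV = Q × t = 101.4 m³/d × 13140 d = 1.332 × 10^6 m³
Δh = ΔV / (Sy × A) = 1.332 × 10^6 / (0.14 × 2 × 10^6) = 4.758 m

Δh ≈ 4.76 m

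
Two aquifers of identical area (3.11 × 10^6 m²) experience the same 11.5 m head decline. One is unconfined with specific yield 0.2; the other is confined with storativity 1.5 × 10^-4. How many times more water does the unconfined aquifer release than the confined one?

Unconfined: ΔV_u = Sy × A × Δh = 0.2 × 3.11 × 10^6 × 11.5 = 7.153 × 10^6 m³
Confined: ΔV_c = S × A × Δh = 1.5 × 10^-4 × 3.11 × 10^6 × 11.5 = 5365 m³
Ratio = ΔV_u / ΔV_c = Sy / S = 0.2 / 1.5 × 10^-4 = 1333

ΔV_u / ΔV_c ≈ 1330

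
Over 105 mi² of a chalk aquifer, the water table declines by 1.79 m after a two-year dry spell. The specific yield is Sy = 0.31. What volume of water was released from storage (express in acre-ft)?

A = 105 mi² = 2.719 × 10^8 m²
ΔV = Sy × A × Δh = 0.31 × 2.719 × 10^8 m² × 1.79 m = 1.509 × 10^8 m³
ΔV = 1.509 × 10^8 m³ = 1.223 × 10^5 acre-ft

ΔV ≈ 1.22 × 10^5 acre-ft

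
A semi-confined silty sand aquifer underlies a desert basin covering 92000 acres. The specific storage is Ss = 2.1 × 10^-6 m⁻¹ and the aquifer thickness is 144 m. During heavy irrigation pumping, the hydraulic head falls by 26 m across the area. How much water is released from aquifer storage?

ΔV ≈ 2.93 × 10^6 m³

S = Ss × b = 2.1 × 10^-6 m⁻¹ × 144 m = 3.024 × 10^-4
A = 92000 acres = 3.723 × 10^8 m²
ΔV = S × A × Δh = 3.024 × 10^-4 × 3.723 × 10^8 m² × 26 m = 2.927 × 10^6 m³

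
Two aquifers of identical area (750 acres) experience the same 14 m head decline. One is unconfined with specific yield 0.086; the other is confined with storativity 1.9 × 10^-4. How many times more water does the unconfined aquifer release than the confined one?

ΔV_u / ΔV_c ≈ 453

A = 750 acres = 3.035 × 10^6 m²
Unconfined: ΔV_u = Sy × A × Δh = 0.086 × 3.035 × 10^6 × 14 = 3.654 × 10^6 m³
Confined: ΔV_c = S × A × Δh = 1.9 × 10^-4 × 3.035 × 10^6 × 14 = 8073 m³
Ratio = ΔV_u / ΔV_c = Sy / S = 0.086 / 1.9 × 10^-4 = 452.6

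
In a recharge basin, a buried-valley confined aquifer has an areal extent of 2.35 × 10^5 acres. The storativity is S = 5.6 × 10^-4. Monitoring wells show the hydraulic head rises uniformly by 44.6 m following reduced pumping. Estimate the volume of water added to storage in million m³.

ΔV ≈ 23.8 million m³

A = 2.35 × 10^5 acres = 9.51 × 10^8 m²
ΔV = S × A × Δh = 5.6 × 10^-4 × 9.51 × 10^8 m² × 44.6 m = 2.375 × 10^7 m³
ΔV = 2.375 × 10^7 m³ = 23.75 million m³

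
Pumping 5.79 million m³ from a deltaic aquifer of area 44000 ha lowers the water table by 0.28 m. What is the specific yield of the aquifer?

Sy ≈ 0.047

A = 44000 ha = 4.4 × 10^8 m²
ΔV = 5.79 million m³ = 5.79 × 10^6 m³
Sy = ΔV / (A × Δh) = 5.79 × 10^6 m³ / (4.4 × 10^8 m² × 0.28 m) = 0.047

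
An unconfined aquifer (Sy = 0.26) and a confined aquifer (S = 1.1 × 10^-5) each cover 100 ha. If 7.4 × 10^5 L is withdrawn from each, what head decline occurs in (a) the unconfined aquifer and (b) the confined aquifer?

Δh_u ≈ 0.00285 m; Δh_c ≈ 67.3 m

A = 100 ha = 1 × 10^6 m²
ΔV = 7.4 × 10^5 L = 740 m³
Unconfined: Δh_u = ΔV/(Sy·A) = 740/(0.26 × 1 × 10^6) = 0.002846 m
Confined: Δh_c = ΔV/(S·A) = 740/(1.1 × 10^-5 × 1 × 10^6) = 67.27 m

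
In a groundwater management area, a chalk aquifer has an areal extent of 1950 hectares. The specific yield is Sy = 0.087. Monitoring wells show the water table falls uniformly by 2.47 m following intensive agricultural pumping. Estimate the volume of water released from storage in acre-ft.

A = 1950 hectares = 1.95 × 10^7 m²
ΔV = Sy × A × Δh = 0.087 × 1.95 × 10^7 m² × 2.47 m = 4.19 × 10^6 m³
ΔV = 4.19 × 10^6 m³ = 3397 acre-ft

ΔV ≈ 3400 acre-ft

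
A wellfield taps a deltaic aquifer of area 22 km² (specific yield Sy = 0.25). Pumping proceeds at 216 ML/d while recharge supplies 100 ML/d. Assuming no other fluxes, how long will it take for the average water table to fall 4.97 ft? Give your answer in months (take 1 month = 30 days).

t ≈ 2.39 months

A = 22 km² = 2.2 × 10^7 m²
Δh = 4.97 ft = 1.515 m
ΔV = Sy × A × Δh = 0.25 × 2.2 × 10^7 × 1.515 = 8.332 × 10^6 m³
Net withdrawal = 216 − 100 = 116 ML/d = 1.16 × 10^5 m³/d
t = ΔV / Q = 8.332 × 10^6 m³ / 1.16 × 10^5 m³/d = 71.83 d
t = 71.83 d ≈ 2.394 months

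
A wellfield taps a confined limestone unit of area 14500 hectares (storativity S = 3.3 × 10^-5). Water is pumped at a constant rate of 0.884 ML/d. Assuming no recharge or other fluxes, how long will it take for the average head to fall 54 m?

t ≈ 292 days

A = 14500 hectares = 1.45 × 10^8 m²
ΔV = S × A × Δh = 3.3 × 10^-5 × 1.45 × 10^8 × 54 = 2.584 × 10^5 m³
Q = 0.884 ML/d = 884 m³/d
t = ΔV / Q = 2.584 × 10^5 m³ / 884 m³/d = 292.3 d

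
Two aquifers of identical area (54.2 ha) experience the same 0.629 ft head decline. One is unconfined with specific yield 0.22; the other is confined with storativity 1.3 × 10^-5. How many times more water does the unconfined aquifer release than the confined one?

A = 54.2 ha = 5.42 × 10^5 m²
Δh = 0.629 ft = 0.1917 m
Unconfined: ΔV_u = Sy × A × Δh = 0.22 × 5.42 × 10^5 × 0.1917 = 22860 m³
Confined: ΔV_c = S × A × Δh = 1.3 × 10^-5 × 5.42 × 10^5 × 0.1917 = 1.351 m³
Ratio = ΔV_u / ΔV_c = Sy / S = 0.22 / 1.3 × 10^-5 = 16920

ΔV_u / ΔV_c ≈ 16900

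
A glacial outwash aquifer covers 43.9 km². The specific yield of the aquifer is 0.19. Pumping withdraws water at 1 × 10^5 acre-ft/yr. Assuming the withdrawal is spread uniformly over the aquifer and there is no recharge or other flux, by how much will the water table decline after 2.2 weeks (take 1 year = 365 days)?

A = 43.9 km² = 4.39 × 10^7 m²
Q = 1 × 10^5 acre-ft/yr = 3.379 × 10^5 m³/d
t = 2.2 weeks = 15.4 d
ΔV = Q × t = 3.379 × 10^5 m³/d × 15.4 d = 5.204 × 10^6 m³
Δh = ΔV / (Sy × A) = 5.204 × 10^6 / (0.19 × 4.39 × 10^7) = 0.6239 m

Δh ≈ 0.624 m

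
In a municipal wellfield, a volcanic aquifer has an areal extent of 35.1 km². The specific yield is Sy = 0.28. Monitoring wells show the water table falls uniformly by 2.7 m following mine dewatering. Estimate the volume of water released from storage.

ΔV ≈ 2.65 × 10^7 m³

A = 35.1 km² = 3.51 × 10^7 m²
ΔV = Sy × A × Δh = 0.28 × 3.51 × 10^7 m² × 2.7 m = 2.654 × 10^7 m³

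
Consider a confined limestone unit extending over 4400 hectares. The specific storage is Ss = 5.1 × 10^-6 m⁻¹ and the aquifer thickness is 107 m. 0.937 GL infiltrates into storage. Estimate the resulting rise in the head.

S = Ss × b = 5.1 × 10^-6 m⁻¹ × 107 m = 5.457 × 10^-4
A = 4400 hectares = 4.4 × 10^7 m²
ΔV = 0.937 GL = 9.37 × 10^5 m³
Δh = ΔV / (S × A) = 9.37 × 10^5 m³ / (5.457 × 10^-4 × 4.4 × 10^7 m²) = 39.02 m

Δh ≈ 39 m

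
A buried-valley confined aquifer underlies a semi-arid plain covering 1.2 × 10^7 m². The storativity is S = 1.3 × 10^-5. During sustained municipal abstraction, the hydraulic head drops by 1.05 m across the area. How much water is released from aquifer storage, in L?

ΔV = S × A × Δh = 1.3 × 10^-5 × 1.2 × 10^7 m² × 1.05 m = 163.8 m³
ΔV = 163.8 m³ = 1.638 × 10^5 L

ΔV ≈ 1.64 × 10^5 L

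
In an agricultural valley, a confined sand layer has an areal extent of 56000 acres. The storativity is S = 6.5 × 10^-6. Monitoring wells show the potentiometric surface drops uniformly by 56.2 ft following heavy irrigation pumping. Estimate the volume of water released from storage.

A = 56000 acres = 2.266 × 10^8 m²
Δh = 56.2 ft = 17.13 m
ΔV = S × A × Δh = 6.5 × 10^-6 × 2.266 × 10^8 m² × 17.13 m = 25230 m³

ΔV ≈ 25200 m³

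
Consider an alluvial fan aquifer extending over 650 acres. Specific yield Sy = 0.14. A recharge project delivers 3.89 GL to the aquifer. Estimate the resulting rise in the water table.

Δh ≈ 10.6 m

A = 650 acres = 2.63 × 10^6 m²
ΔV = 3.89 GL = 3.89 × 10^6 m³
Δh = ΔV / (Sy × A) = 3.89 × 10^6 m³ / (0.14 × 2.63 × 10^6 m²) = 10.56 m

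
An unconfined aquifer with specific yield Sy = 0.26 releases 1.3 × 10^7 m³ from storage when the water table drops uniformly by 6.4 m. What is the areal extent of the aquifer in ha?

A ≈ 781 ha

A = ΔV / (Sy × Δh) = 1.3 × 10^7 / (0.26 × 6.4) = 7.812 × 10^6 m²
A = 7.812 × 10^6 m² = 781.2 ha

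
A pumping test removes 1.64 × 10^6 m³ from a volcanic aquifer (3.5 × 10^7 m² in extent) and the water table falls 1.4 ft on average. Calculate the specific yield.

Δh = 1.4 ft = 0.4267 m
Sy = ΔV / (A × Δh) = 1.64 × 10^6 m³ / (3.5 × 10^7 m² × 0.4267 m) = 0.1098

Sy ≈ 0.11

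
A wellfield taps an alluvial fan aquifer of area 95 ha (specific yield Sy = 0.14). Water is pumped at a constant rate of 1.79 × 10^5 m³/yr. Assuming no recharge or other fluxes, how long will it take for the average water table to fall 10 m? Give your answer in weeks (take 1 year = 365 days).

t ≈ 387 weeks

A = 95 ha = 9.5 × 10^5 m²
ΔV = Sy × A × Δh = 0.14 × 9.5 × 10^5 × 10 = 1.33 × 10^6 m³
Q = 1.79 × 10^5 m³/yr = 490.4 m³/d
t = ΔV / Q = 1.33 × 10^6 m³ / 490.4 m³/d = 2712 d
t = 2712 d ≈ 387.4 weeks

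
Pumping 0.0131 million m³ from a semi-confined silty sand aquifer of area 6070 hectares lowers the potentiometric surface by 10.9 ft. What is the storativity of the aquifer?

S ≈ 6.5 × 10^-5

A = 6070 hectares = 6.07 × 10^7 m²
Δh = 10.9 ft = 3.322 m
ΔV = 0.0131 million m³ = 13100 m³
S = ΔV / (A × Δh) = 13100 m³ / (6.07 × 10^7 m² × 3.322 m) = 6.496 × 10^-5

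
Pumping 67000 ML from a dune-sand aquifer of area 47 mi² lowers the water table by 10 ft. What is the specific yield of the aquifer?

A = 47 mi² = 1.217 × 10^8 m²
Δh = 10 ft = 3.048 m
ΔV = 67000 ML = 6.7 × 10^7 m³
Sy = ΔV / (A × Δh) = 6.7 × 10^7 m³ / (1.217 × 10^8 m² × 3.048 m) = 0.1806

Sy ≈ 0.18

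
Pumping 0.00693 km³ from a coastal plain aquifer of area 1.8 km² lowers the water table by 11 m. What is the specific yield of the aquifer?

Sy ≈ 0.35

A = 1.8 km² = 1.8 × 10^6 m²
ΔV = 0.00693 km³ = 6.93 × 10^6 m³
Sy = ΔV / (A × Δh) = 6.93 × 10^6 m³ / (1.8 × 10^6 m² × 11 m) = 0.35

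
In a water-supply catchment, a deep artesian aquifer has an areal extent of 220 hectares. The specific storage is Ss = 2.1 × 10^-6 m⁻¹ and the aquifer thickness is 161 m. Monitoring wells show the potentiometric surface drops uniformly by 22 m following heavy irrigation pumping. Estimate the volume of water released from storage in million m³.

S = Ss × b = 2.1 × 10^-6 m⁻¹ × 161 m = 3.381 × 10^-4
A = 220 hectares = 2.2 × 10^6 m²
ΔV = S × A × Δh = 3.381 × 10^-4 × 2.2 × 10^6 m² × 22 m = 16360 m³
ΔV = 16360 m³ = 0.01636 million m³

ΔV ≈ 0.0164 million m³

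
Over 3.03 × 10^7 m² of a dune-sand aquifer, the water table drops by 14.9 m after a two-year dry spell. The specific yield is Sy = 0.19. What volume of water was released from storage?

ΔV = Sy × A × Δh = 0.19 × 3.03 × 10^7 m² × 14.9 m = 8.578 × 10^7 m³

ΔV ≈ 8.58 × 10^7 m³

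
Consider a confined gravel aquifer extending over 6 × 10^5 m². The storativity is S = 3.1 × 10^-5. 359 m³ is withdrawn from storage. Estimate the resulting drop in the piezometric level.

Δh = ΔV / (S × A) = 359 m³ / (3.1 × 10^-5 × 6 × 10^5 m²) = 19.3 m

Δh ≈ 19.3 m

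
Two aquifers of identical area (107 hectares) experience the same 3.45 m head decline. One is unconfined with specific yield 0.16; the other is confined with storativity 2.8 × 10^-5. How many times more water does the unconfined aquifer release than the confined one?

A = 107 hectares = 1.07 × 10^6 m²
Unconfined: ΔV_u = Sy × A × Δh = 0.16 × 1.07 × 10^6 × 3.45 = 5.906 × 10^5 m³
Confined: ΔV_c = S × A × Δh = 2.8 × 10^-5 × 1.07 × 10^6 × 3.45 = 103.4 m³
Ratio = ΔV_u / ΔV_c = Sy / S = 0.16 / 2.8 × 10^-5 = 5714

ΔV_u / ΔV_c ≈ 5710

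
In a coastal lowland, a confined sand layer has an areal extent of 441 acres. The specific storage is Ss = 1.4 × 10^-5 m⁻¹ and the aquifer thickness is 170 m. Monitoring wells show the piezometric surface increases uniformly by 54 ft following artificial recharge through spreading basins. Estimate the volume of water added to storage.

ΔV ≈ 69900 m³

S = Ss × b = 1.4 × 10^-5 m⁻¹ × 170 m = 2.38 × 10^-3
A = 441 acres = 1.785 × 10^6 m²
Δh = 54 ft = 16.46 m
ΔV = S × A × Δh = 0.00238 × 1.785 × 10^6 m² × 16.46 m = 69910 m³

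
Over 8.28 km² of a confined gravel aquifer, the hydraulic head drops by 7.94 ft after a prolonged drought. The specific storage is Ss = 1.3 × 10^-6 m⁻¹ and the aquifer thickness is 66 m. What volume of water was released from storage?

ΔV ≈ 1720 m³

S = Ss × b = 1.3 × 10^-6 m⁻¹ × 66 m = 8.58 × 10^-5
A = 8.28 km² = 8.28 × 10^6 m²
Δh = 7.94 ft = 2.42 m
ΔV = S × A × Δh = 8.58 × 10^-5 × 8.28 × 10^6 m² × 2.42 m = 1719 m³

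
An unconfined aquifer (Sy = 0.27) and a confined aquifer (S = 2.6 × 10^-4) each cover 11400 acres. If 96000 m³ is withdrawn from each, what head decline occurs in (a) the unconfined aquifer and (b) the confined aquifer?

A = 11400 acres = 4.613 × 10^7 m²
Unconfined: Δh_u = ΔV/(Sy·A) = 96000/(0.27 × 4.613 × 10^7) = 0.007707 m
Confined: Δh_c = ΔV/(S·A) = 96000/(2.6 × 10^-4 × 4.613 × 10^7) = 8.003 m

Δh_u ≈ 0.00771 m; Δh_c ≈ 8 m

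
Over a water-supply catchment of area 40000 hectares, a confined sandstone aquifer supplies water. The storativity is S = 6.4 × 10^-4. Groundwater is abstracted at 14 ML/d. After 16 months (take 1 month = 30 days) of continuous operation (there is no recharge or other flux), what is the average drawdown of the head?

Δh ≈ 26.2 m

A = 40000 hectares = 4 × 10^8 m²
Q = 14 ML/d = 14000 m³/d
t = 16 months = 480 d
ΔV = Q × t = 14000 m³/d × 480 d = 6.72 × 10^6 m³
Δh = ΔV / (S × A) = 6.72 × 10^6 / (6.4 × 10^-4 × 4 × 10^8) = 26.25 m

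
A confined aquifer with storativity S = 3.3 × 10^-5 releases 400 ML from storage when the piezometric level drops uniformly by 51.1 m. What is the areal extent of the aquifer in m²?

ΔV = 400 ML = 4 × 10^5 m³
A = ΔV / (S × Δh) = 4 × 10^5 / (3.3 × 10^-5 × 51.1) = 2.372 × 10^8 m²

A ≈ 2.37 × 10^8 m²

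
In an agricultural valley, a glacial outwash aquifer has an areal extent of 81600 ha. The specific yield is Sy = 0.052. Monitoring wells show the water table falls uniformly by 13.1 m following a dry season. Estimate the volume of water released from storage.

A = 81600 ha = 8.16 × 10^8 m²
ΔV = Sy × A × Δh = 0.052 × 8.16 × 10^8 m² × 13.1 m = 5.559 × 10^8 m³

ΔV ≈ 5.56 × 10^8 m³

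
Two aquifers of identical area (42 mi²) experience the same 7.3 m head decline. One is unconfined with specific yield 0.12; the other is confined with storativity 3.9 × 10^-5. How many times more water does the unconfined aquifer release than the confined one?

ΔV_u / ΔV_c ≈ 3080

A = 42 mi² = 1.088 × 10^8 m²
Unconfined: ΔV_u = Sy × A × Δh = 0.12 × 1.088 × 10^8 × 7.3 = 9.529 × 10^7 m³
Confined: ΔV_c = S × A × Δh = 3.9 × 10^-5 × 1.088 × 10^8 × 7.3 = 30970 m³
Ratio = ΔV_u / ΔV_c = Sy / S = 0.12 / 3.9 × 10^-5 = 3077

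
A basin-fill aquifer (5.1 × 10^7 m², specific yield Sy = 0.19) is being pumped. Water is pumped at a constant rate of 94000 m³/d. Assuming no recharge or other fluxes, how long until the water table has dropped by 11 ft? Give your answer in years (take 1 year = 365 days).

t ≈ 0.947 years

Δh = 11 ft = 3.353 m
ΔV = Sy × A × Δh = 0.19 × 5.1 × 10^7 × 3.353 = 3.249 × 10^7 m³
t = ΔV / Q = 3.249 × 10^7 m³ / 94000 m³/d = 345.6 d
t = 345.6 d ≈ 0.9469 years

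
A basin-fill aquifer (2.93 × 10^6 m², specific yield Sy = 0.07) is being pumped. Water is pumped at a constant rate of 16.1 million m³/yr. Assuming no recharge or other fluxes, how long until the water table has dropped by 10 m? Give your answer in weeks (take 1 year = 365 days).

t ≈ 6.64 weeks

ΔV = Sy × A × Δh = 0.07 × 2.93 × 10^6 × 10 = 2.051 × 10^6 m³
Q = 16.1 million m³/yr = 44110 m³/d
t = ΔV / Q = 2.051 × 10^6 m³ / 44110 m³/d = 46.5 d
t = 46.5 d ≈ 6.643 weeks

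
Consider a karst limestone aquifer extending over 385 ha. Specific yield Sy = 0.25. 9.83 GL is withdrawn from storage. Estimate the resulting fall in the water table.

A = 385 ha = 3.85 × 10^6 m²
ΔV = 9.83 GL = 9.83 × 10^6 m³
Δh = ΔV / (Sy × A) = 9.83 × 10^6 m³ / (0.25 × 3.85 × 10^6 m²) = 10.21 m

Δh ≈ 10.2 m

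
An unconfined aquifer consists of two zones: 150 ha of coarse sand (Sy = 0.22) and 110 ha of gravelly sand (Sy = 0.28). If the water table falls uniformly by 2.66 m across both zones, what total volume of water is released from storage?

ΔV ≈ 1.7 × 10^6 m³

A₁ = 150 ha = 1.5 × 10^6 m²; A₂ = 110 ha = 1.1 × 10^6 m²
ΔV₁ = 0.22 × 1.5 × 10^6 × 2.66 = 8.778 × 10^5 m³
ΔV₂ = 0.28 × 1.1 × 10^6 × 2.66 = 8.193 × 10^5 m³
ΔV = ΔV₁ + ΔV₂ = 1.697 × 10^6 m³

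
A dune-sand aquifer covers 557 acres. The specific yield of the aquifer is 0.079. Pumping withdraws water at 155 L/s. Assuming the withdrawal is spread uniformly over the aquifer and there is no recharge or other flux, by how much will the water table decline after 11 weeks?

A = 557 acres = 2.254 × 10^6 m²
Q = 155 L/s = 13390 m³/d
t = 11 weeks = 77 d
ΔV = Q × t = 13390 m³/d × 77 d = 1.031 × 10^6 m³
Δh = ΔV / (Sy × A) = 1.031 × 10^6 / (0.079 × 2.254 × 10^6) = 5.791 m

Δh ≈ 5.79 m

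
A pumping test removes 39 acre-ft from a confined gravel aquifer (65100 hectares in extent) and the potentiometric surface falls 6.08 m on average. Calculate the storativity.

A = 65100 hectares = 6.51 × 10^8 m²
ΔV = 39 acre-ft = 48110 m³
S = ΔV / (A × Δh) = 48110 m³ / (6.51 × 10^8 m² × 6.08 m) = 1.215 × 10^-5

S ≈ 1.2 × 10^-5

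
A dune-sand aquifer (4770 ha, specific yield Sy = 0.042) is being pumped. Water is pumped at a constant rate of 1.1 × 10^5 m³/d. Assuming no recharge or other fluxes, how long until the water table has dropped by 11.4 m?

t ≈ 208 days

A = 4770 ha = 4.77 × 10^7 m²
ΔV = Sy × A × Δh = 0.042 × 4.77 × 10^7 × 11.4 = 2.284 × 10^7 m³
t = ΔV / Q = 2.284 × 10^7 m³ / 1.1 × 10^5 m³/d = 207.6 d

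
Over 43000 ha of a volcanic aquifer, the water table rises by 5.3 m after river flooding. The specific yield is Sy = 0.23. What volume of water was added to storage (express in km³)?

A = 43000 ha = 4.3 × 10^8 m²
ΔV = Sy × A × Δh = 0.23 × 4.3 × 10^8 m² × 5.3 m = 5.242 × 10^8 m³
ΔV = 5.242 × 10^8 m³ = 0.5242 km³

ΔV ≈ 0.524 km³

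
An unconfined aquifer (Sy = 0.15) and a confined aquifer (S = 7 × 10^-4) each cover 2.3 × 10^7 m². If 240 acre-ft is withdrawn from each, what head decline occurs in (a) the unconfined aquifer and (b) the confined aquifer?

ΔV = 240 acre-ft = 2.96 × 10^5 m³
Unconfined: Δh_u = ΔV/(Sy·A) = 2.96 × 10^5/(0.15 × 2.3 × 10^7) = 0.08581 m
Confined: Δh_c = ΔV/(S·A) = 2.96 × 10^5/(7 × 10^-4 × 2.3 × 10^7) = 18.39 m

Δh_u ≈ 0.0858 m; Δh_c ≈ 18.4 m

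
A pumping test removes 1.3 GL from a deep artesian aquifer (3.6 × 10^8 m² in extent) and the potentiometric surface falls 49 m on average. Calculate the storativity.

ΔV = 1.3 GL = 1.3 × 10^6 m³
S = ΔV / (A × Δh) = 1.3 × 10^6 m³ / (3.6 × 10^8 m² × 49 m) = 7.37 × 10^-5

S ≈ 7.4 × 10^-5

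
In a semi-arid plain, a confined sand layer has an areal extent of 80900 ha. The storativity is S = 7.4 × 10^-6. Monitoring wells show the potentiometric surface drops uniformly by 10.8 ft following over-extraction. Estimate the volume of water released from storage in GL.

A = 80900 ha = 8.09 × 10^8 m²
Δh = 10.8 ft = 3.292 m
ΔV = S × A × Δh = 7.4 × 10^-6 × 8.09 × 10^8 m² × 3.292 m = 19710 m³
ΔV = 19710 m³ = 0.01971 GL

ΔV ≈ 0.0197 GL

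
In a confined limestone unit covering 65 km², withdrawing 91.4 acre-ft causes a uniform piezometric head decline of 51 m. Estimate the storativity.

A = 65 km² = 6.5 × 10^7 m²
ΔV = 91.4 acre-ft = 1.127 × 10^5 m³
S = ΔV / (A × Δh) = 1.127 × 10^5 m³ / (6.5 × 10^7 m² × 51 m) = 3.401 × 10^-5

S ≈ 3.4 × 10^-5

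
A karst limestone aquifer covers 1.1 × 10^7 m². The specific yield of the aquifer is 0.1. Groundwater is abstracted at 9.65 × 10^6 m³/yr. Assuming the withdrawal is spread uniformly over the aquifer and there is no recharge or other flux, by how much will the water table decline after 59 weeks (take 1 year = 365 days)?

Δh ≈ 9.93 m

Q = 9.65 × 10^6 m³/yr = 26440 m³/d
t = 59 weeks = 413 d
ΔV = Q × t = 26440 m³/d × 413 d = 1.092 × 10^7 m³
Δh = ΔV / (Sy × A) = 1.092 × 10^7 / (0.1 × 1.1 × 10^7) = 9.926 m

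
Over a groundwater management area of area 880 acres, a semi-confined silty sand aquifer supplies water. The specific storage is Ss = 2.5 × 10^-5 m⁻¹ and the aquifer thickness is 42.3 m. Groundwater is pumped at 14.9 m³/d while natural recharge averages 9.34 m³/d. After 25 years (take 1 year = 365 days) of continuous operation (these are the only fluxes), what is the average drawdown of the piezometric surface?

Δh ≈ 13.5 m

S = Ss × b = 2.5 × 10^-5 m⁻¹ × 42.3 m = 1.058 × 10^-3
A = 880 acres = 3.561 × 10^6 m²
Net abstraction = 14.9 − 9.34 = 5.56 m³/d
t = 25 years = 9125 d
ΔV = Q × t = 5.56 m³/d × 9125 d = 50740 m³
Δh = ΔV / (S × A) = 50740 / (0.001058 × 3.561 × 10^6) = 13.47 m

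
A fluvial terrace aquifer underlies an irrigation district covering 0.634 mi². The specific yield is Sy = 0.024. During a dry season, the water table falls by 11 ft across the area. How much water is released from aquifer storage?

ΔV ≈ 1.32 × 10^5 m³

A = 0.634 mi² = 1.642 × 10^6 m²
Δh = 11 ft = 3.353 m
ΔV = Sy × A × Δh = 0.024 × 1.642 × 10^6 m² × 3.353 m = 1.321 × 10^5 m³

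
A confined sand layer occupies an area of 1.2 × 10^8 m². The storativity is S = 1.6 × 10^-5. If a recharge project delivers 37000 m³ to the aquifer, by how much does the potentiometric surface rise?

Δh = ΔV / (S × A) = 37000 m³ / (1.6 × 10^-5 × 1.2 × 10^8 m²) = 19.27 m

Δh ≈ 19.3 m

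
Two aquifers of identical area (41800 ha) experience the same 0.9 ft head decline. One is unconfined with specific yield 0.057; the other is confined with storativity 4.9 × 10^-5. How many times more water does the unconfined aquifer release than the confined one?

A = 41800 ha = 4.18 × 10^8 m²
Δh = 0.9 ft = 0.2743 m
Unconfined: ΔV_u = Sy × A × Δh = 0.057 × 4.18 × 10^8 × 0.2743 = 6.536 × 10^6 m³
Confined: ΔV_c = S × A × Δh = 4.9 × 10^-5 × 4.18 × 10^8 × 0.2743 = 5619 m³
Ratio = ΔV_u / ΔV_c = Sy / S = 0.057 / 4.9 × 10^-5 = 1163

ΔV_u / ΔV_c ≈ 1160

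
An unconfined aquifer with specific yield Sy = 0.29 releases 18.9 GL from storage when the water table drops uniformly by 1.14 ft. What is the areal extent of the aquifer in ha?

Δh = 1.14 ft = 0.3475 m
ΔV = 18.9 GL = 1.89 × 10^7 m³
A = ΔV / (Sy × Δh) = 1.89 × 10^7 / (0.29 × 0.3475) = 1.876 × 10^8 m²
A = 1.876 × 10^8 m² = 18760 ha

A ≈ 18800 ha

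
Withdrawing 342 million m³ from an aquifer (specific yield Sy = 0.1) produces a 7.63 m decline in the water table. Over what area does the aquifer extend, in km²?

A ≈ 448 km²

ΔV = 342 million m³ = 3.42 × 10^8 m³
A = ΔV / (Sy × Δh) = 3.42 × 10^8 / (0.1 × 7.63) = 4.482 × 10^8 m²
A = 4.482 × 10^8 m² = 448.2 km²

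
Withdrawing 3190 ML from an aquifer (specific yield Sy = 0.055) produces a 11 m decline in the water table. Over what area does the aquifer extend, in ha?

ΔV = 3190 ML = 3.19 × 10^6 m³
A = ΔV / (Sy × Δh) = 3.19 × 10^6 / (0.055 × 11) = 5.273 × 10^6 m²
A = 5.273 × 10^6 m² = 527.3 ha

A ≈ 527 ha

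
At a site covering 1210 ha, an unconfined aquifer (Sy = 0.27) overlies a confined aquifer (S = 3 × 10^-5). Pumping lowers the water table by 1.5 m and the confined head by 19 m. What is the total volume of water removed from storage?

ΔV ≈ 4.91 × 10^6 m³

A = 1210 ha = 1.21 × 10^7 m²
Unconfined: ΔV_u = Sy × A × Δh_u = 0.27 × 1.21 × 10^7 × 1.5 = 4.901 × 10^6 m³
Confined: ΔV_c = S × A × Δh_c = 3 × 10^-5 × 1.21 × 10^7 × 19 = 6897 m³
Total ΔV = 4.901 × 10^6 + 6897 = 4.907 × 10^6 m³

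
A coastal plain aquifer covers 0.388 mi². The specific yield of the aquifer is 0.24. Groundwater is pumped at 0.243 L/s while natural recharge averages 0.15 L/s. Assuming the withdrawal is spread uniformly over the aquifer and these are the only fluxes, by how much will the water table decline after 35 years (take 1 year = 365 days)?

Δh ≈ 0.426 m

A = 0.388 mi² = 1.005 × 10^6 m²
Net abstraction = 0.243 − 0.15 = 0.093 L/s
Q_net = 0.093 L/s = 8.035 m³/d
t = 35 years = 12780 d
ΔV = Q × t = 8.035 m³/d × 12780 d = 1.026 × 10^5 m³
Δh = ΔV / (Sy × A) = 1.026 × 10^5 / (0.24 × 1.005 × 10^6) = 0.4256 m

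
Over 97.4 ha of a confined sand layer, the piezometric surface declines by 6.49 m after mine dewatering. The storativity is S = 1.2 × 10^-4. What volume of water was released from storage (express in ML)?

ΔV ≈ 0.759 ML

A = 97.4 ha = 9.74 × 10^5 m²
ΔV = S × A × Δh = 1.2 × 10^-4 × 9.74 × 10^5 m² × 6.49 m = 758.6 m³
ΔV = 758.6 m³ = 0.7586 ML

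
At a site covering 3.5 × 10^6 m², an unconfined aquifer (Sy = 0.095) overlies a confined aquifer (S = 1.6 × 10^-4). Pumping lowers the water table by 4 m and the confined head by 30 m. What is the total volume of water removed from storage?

Unconfined: ΔV_u = Sy × A × Δh_u = 0.095 × 3.5 × 10^6 × 4 = 1.33 × 10^6 m³
Confined: ΔV_c = S × A × Δh_c = 1.6 × 10^-4 × 3.5 × 10^6 × 30 = 16800 m³
Total ΔV = 1.33 × 10^6 + 16800 = 1.347 × 10^6 m³

ΔV ≈ 1.35 × 10^6 m³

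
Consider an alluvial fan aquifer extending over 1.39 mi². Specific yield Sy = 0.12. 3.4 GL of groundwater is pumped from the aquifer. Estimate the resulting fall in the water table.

A = 1.39 mi² = 3.6 × 10^6 m²
ΔV = 3.4 GL = 3.4 × 10^6 m³
Δh = ΔV / (Sy × A) = 3.4 × 10^6 m³ / (0.12 × 3.6 × 10^6 m²) = 7.87 m

Δh ≈ 7.87 m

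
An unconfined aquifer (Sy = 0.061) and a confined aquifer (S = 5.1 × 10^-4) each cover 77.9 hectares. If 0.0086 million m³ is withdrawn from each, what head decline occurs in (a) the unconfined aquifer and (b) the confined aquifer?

A = 77.9 hectares = 7.79 × 10^5 m²
ΔV = 0.0086 million m³ = 8600 m³
Unconfined: Δh_u = ΔV/(Sy·A) = 8600/(0.061 × 7.79 × 10^5) = 0.181 m
Confined: Δh_c = ΔV/(S·A) = 8600/(5.1 × 10^-4 × 7.79 × 10^5) = 21.65 m

Δh_u ≈ 0.181 m; Δh_c ≈ 21.6 m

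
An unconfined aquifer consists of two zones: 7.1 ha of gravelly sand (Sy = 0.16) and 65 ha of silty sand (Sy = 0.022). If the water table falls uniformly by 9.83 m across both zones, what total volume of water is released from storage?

A₁ = 7.1 ha = 71000 m²; A₂ = 65 ha = 6.5 × 10^5 m²
ΔV₁ = 0.16 × 71000 × 9.83 = 1.117 × 10^5 m³
ΔV₂ = 0.022 × 6.5 × 10^5 × 9.83 = 1.406 × 10^5 m³
ΔV = ΔV₁ + ΔV₂ = 2.522 × 10^5 m³

ΔV ≈ 2.52 × 10^5 m³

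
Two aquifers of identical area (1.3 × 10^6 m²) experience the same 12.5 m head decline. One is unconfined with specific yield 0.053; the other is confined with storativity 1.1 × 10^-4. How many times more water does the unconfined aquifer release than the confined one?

ΔV_u / ΔV_c ≈ 482

Unconfined: ΔV_u = Sy × A × Δh = 0.053 × 1.3 × 10^6 × 12.5 = 8.613 × 10^5 m³
Confined: ΔV_c = S × A × Δh = 1.1 × 10^-4 × 1.3 × 10^6 × 12.5 = 1788 m³
Ratio = ΔV_u / ΔV_c = Sy / S = 0.053 / 1.1 × 10^-4 = 481.8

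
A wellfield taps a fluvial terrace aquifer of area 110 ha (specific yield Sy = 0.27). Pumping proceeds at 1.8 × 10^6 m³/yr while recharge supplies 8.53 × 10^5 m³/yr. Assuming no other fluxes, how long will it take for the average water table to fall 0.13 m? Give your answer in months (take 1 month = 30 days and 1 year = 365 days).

A = 110 ha = 1.1 × 10^6 m²
ΔV = Sy × A × Δh = 0.27 × 1.1 × 10^6 × 0.13 = 38610 m³
Net withdrawal = 1.8 × 10^6 − 8.53 × 10^5 = 9.47 × 10^5 m³/yr = 2595 m³/d
t = ΔV / Q = 38610 m³ / 2595 m³/d = 14.88 d
t = 14.88 d ≈ 0.496 months

t ≈ 0.496 months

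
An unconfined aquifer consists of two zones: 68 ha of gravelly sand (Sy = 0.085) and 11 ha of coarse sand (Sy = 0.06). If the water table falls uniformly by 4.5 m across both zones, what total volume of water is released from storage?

A₁ = 68 ha = 6.8 × 10^5 m²; A₂ = 11 ha = 1.1 × 10^5 m²
ΔV₁ = 0.085 × 6.8 × 10^5 × 4.5 = 2.601 × 10^5 m³
ΔV₂ = 0.06 × 1.1 × 10^5 × 4.5 = 29700 m³
ΔV = ΔV₁ + ΔV₂ = 2.898 × 10^5 m³

ΔV ≈ 2.9 × 10^5 m³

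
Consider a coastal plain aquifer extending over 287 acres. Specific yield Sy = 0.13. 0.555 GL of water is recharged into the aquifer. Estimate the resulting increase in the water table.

Δh ≈ 3.68 m

A = 287 acres = 1.161 × 10^6 m²
ΔV = 0.555 GL = 5.55 × 10^5 m³
Δh = ΔV / (Sy × A) = 5.55 × 10^5 m³ / (0.13 × 1.161 × 10^6 m²) = 3.676 m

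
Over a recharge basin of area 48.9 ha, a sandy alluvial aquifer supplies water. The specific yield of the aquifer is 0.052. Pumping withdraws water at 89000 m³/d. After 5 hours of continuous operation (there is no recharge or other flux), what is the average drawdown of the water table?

Δh ≈ 0.729 m

A = 48.9 ha = 4.89 × 10^5 m²
t = 5 hours = 0.2083 d
ΔV = Q × t = 89000 m³/d × 0.2083 d = 18540 m³
Δh = ΔV / (Sy × A) = 18540 / (0.052 × 4.89 × 10^5) = 0.7292 m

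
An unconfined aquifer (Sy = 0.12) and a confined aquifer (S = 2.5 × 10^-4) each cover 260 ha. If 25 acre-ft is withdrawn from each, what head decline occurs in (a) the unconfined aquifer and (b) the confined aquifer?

Δh_u ≈ 0.0988 m; Δh_c ≈ 47.4 m

A = 260 ha = 2.6 × 10^6 m²
ΔV = 25 acre-ft = 30840 m³
Unconfined: Δh_u = ΔV/(Sy·A) = 30840/(0.12 × 2.6 × 10^6) = 0.09884 m
Confined: Δh_c = ΔV/(S·A) = 30840/(2.5 × 10^-4 × 2.6 × 10^6) = 47.44 m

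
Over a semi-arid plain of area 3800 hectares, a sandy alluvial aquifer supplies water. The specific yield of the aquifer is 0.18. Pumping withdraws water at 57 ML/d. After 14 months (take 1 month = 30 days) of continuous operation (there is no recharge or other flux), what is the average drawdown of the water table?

A = 3800 hectares = 3.8 × 10^7 m²
Q = 57 ML/d = 57000 m³/d
t = 14 months = 420 d
ΔV = Q × t = 57000 m³/d × 420 d = 2.394 × 10^7 m³
Δh = ΔV / (Sy × A) = 2.394 × 10^7 / (0.18 × 3.8 × 10^7) = 3.5 m

Δh ≈ 3.5 m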